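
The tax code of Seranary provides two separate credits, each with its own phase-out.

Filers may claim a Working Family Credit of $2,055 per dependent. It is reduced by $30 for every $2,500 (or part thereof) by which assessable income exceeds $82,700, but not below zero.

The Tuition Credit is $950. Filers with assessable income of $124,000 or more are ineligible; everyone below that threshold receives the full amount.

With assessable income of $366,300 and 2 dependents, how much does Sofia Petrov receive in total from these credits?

$690

Working Family Credit: base = 2 × $2,055 = $4,110. income exceeds $82,700 by $283,600, which is 114 full-or-partial $2,500 increments; reduction = 114 × $30 = $3,420, leaving $690.
Tuition Credit: $366,300 meets or exceeds the $124,000 cutoff, so the credit is $0.
Total: $690 + $0 = $690.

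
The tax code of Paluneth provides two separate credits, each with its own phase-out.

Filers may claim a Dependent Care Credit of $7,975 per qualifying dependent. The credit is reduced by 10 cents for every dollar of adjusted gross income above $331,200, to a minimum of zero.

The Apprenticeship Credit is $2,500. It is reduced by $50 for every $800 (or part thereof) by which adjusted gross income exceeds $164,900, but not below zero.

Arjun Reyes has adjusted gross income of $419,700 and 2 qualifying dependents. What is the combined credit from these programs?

$7,100

Dependent Care Credit: base = 2 × $7,975 = $15,950. 10% of the $88,500 excess over $331,200 is $8,850; credit = $15,950 − $8,850 = $7,100.
Apprenticeship Credit: income exceeds $164,900 by $254,800 → 319 increments × $50 = $15,950 ≥ base, so the credit is $0.
Total: $7,100 + $0 = $7,100.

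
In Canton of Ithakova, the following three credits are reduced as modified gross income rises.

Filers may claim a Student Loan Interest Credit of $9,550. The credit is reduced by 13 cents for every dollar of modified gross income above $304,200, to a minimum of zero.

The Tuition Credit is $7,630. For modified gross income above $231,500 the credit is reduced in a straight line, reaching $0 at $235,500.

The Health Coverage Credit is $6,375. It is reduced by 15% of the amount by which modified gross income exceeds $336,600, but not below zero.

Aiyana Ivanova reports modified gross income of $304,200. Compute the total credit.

$15,925

Student Loan Interest Credit: $304,200 is at or below the $304,200 threshold, so the full $9,550 applies.
Tuition Credit: $304,200 is at or above $235,500, so the credit is $0.
Health Coverage Credit: $304,200 is at or below the $336,600 threshold, so the full $6,375 applies.
Total: $9,550 + $0 + $6,375 = $15,925.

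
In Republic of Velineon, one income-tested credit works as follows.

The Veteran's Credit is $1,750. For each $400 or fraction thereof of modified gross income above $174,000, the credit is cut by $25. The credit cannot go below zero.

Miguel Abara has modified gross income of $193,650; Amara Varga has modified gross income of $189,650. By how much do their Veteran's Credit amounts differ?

$250

Miguel ($193,650): Veteran's Credit: income exceeds $174,000 by $19,650, which is 50 full-or-partial $400 increments; reduction = 50 × $25 = $1,250, leaving $500.
Amara ($189,650): Veteran's Credit: income exceeds $174,000 by $15,650, which is 40 full-or-partial $400 increments; reduction = 40 × $25 = $1,000, leaving $750.
Difference: |$500 − $750| = $250.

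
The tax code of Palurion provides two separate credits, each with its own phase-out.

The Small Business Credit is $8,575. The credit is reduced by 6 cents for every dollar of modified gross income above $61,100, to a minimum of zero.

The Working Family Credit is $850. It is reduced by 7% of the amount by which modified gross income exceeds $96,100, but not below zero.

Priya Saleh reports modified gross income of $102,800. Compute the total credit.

$6,454

Small Business Credit: 6% of the $41,700 excess over $61,100 is $2,502; credit = $8,575 − $2,502 = $6,073.
Working Family Credit: 7% of the $6,700 excess over $96,100 is $469; credit = $850 − $469 = $381.
Total: $6,073 + $381 = $6,454.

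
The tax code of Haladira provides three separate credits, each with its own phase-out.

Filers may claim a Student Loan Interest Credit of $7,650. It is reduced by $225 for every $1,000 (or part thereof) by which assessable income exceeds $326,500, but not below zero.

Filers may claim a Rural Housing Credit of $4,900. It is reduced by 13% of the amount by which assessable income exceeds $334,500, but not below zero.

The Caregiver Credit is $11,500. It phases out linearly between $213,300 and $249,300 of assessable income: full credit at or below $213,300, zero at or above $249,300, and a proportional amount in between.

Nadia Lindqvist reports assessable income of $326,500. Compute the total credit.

$12,550

Student Loan Interest Credit: $326,500 is at or below the $326,500 threshold, so the full $7,650 applies.
Rural Housing Credit: $326,500 is at or below the $334,500 threshold, so the full $4,900 applies.
Caregiver Credit: $326,500 is at or above $249,300, so the credit is $0.
Total: $7,650 + $4,900 + $0 = $12,550.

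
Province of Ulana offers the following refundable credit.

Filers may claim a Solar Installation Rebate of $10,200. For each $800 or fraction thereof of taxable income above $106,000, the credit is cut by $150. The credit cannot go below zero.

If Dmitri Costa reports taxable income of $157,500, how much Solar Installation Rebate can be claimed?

Solar Installation Rebate: income exceeds $106,000 by $51,500, which is 65 full-or-partial $800 increments; reduction = 65 × $150 = $9,750, leaving $450.

$450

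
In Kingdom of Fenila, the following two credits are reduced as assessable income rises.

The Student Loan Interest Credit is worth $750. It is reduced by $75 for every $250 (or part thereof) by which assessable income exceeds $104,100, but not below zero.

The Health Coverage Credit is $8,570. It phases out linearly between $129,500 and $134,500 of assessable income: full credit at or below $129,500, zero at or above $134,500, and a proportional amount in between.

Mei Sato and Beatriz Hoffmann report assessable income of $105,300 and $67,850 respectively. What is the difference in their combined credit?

$375

Mei ($105,300): Student Loan Interest Credit: income exceeds $104,100 by $1,200, which is 5 full-or-partial $250 increments; reduction = 5 × $75 = $375, leaving $375. Health Coverage Credit: $105,300 is at or below the $129,500 threshold, so the full $8,570 applies. total $375 + $8,570 = $8,945
Beatriz ($67,850): Student Loan Interest Credit: $67,850 is at or below the $104,100 threshold, so the full $750 applies. Health Coverage Credit: $67,850 is at or below the $129,500 threshold, so the full $8,570 applies. total $750 + $8,570 = $9,320
Difference: |$8,945 − $9,320| = $375.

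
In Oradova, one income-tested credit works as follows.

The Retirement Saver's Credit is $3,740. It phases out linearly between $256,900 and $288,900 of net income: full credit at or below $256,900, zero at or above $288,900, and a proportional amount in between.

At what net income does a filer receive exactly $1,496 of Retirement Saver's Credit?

$1,496 is 1,496/3,740 of the full $3,740, so 2,244/3,740 of the $32,000 range has been used: income = $256,900 + $32,000 × 2,244/3,740 = $276,100.

$276,100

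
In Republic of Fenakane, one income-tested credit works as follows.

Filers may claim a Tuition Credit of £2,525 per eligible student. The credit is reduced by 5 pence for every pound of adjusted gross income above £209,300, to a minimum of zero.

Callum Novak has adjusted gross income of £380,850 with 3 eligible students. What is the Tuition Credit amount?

£0

Tuition Credit: base = 3 × £2,525 = £7,575. 5% of the £171,550 excess over £209,300 is £8,577.50 ≥ base, so the credit is £0.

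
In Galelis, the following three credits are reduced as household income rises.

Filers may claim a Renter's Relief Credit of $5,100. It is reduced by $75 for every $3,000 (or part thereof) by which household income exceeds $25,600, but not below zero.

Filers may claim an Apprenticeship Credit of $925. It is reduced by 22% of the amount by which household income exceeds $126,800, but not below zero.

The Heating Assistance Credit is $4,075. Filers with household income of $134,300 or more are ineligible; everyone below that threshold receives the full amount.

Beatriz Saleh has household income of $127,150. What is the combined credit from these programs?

$7,473

Renter's Relief Credit: income exceeds $25,600 by $101,550, which is 34 full-or-partial $3,000 increments; reduction = 34 × $75 = $2,550, leaving $2,550.
Apprenticeship Credit: 22% of the $350 excess over $126,800 is $77; credit = $925 − $77 = $848.
Heating Assistance Credit: $127,150 is below the $134,300 cutoff, so the full $4,075 applies.
Total: $2,550 + $848 + $4,075 = $7,473.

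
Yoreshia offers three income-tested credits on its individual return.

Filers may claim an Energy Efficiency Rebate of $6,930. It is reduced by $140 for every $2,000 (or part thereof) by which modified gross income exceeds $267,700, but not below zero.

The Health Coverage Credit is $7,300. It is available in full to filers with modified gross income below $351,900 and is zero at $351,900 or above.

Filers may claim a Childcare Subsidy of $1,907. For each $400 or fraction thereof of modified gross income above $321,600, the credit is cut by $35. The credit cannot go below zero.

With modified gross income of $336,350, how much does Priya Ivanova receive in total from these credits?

Energy Efficiency Rebate: income exceeds $267,700 by $68,650, which is 35 full-or-partial $2,000 increments; reduction = 35 × $140 = $4,900, leaving $2,030.
Health Coverage Credit: $336,350 is below the $351,900 cutoff, so the full $7,300 applies.
Childcare Subsidy: income exceeds $321,600 by $14,750, which is 37 full-or-partial $400 increments; reduction = 37 × $35 = $1,295, leaving $612.
Total: $2,030 + $7,300 + $612 = $9,942.

$9,942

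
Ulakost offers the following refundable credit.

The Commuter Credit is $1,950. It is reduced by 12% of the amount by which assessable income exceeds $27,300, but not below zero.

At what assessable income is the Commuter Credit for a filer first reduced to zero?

The credit falls by 12% of each dollar above $27,300, so it reaches zero when the excess is $1,950 / 12% = $16,250: income = $27,300 + $16,250 = $43,550.

$43,550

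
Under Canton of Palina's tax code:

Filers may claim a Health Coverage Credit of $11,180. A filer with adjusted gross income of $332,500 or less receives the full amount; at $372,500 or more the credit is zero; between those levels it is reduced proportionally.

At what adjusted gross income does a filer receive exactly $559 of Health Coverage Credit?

$559 is 559/11,180 of the full $11,180, so 10,621/11,180 of the $40,000 range has been used: income = $332,500 + $40,000 × 10,621/11,180 = $370,500.

$370,500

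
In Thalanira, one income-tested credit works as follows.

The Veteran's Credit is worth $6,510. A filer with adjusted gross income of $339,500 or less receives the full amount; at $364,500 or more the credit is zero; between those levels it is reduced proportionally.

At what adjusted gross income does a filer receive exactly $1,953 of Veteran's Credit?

$1,953 is 1,953/6,510 of the full $6,510, so 4,557/6,510 of the $25,000 range has been used: income = $339,500 + $25,000 × 4,557/6,510 = $357,000.

$357,000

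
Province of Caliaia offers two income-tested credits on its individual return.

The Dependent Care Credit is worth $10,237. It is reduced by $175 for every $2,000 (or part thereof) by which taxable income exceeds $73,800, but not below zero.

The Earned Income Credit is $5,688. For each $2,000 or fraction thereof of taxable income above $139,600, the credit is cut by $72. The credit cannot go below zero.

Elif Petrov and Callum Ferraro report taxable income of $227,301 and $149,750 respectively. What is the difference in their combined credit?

Elif ($227,301): Dependent Care Credit: income exceeds $73,800 by $153,501 → 77 increments × $175 = $13,475 ≥ base, so the credit is $0. Earned Income Credit: income exceeds $139,600 by $87,701, which is 44 full-or-partial $2,000 increments; reduction = 44 × $72 = $3,168, leaving $2,520. total $0 + $2,520 = $2,520
Callum ($149,750): Dependent Care Credit: income exceeds $73,800 by $75,950, which is 38 full-or-partial $2,000 increments; reduction = 38 × $175 = $6,650, leaving $3,587. Earned Income Credit: income exceeds $139,600 by $10,150, which is 6 full-or-partial $2,000 increments; reduction = 6 × $72 = $432, leaving $5,256. total $3,587 + $5,256 = $8,843
Difference: |$2,520 − $8,843| = $6,323.

$6,323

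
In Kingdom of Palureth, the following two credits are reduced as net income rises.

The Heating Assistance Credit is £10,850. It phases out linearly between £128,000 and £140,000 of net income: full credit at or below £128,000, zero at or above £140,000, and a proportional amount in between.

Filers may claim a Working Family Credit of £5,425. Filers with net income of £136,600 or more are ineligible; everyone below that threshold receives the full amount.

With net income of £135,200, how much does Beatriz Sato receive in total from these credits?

£9,765

Heating Assistance Credit: £135,200 is £7,200 into a £12,000 phase-out range, leaving 4,800/12,000 of the credit: £10,850 × 4,800/12,000 = £4,340.
Working Family Credit: £135,200 is below the £136,600 cutoff, so the full £5,425 applies.
Total: £4,340 + £5,425 = £9,765.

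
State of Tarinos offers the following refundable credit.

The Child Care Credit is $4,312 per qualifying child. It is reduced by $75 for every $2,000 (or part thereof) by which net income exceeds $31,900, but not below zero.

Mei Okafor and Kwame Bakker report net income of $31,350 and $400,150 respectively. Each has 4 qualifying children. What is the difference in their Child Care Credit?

$13,875

Mei ($31,350): Child Care Credit: base = 4 × $4,312 = $17,248. $31,350 is at or below the $31,900 threshold, so the full $17,248 applies.
Kwame ($400,150): Child Care Credit: base = 4 × $4,312 = $17,248. income exceeds $31,900 by $368,250, which is 185 full-or-partial $2,000 increments; reduction = 185 × $75 = $13,875, leaving $3,373.
Difference: |$17,248 − $3,373| = $13,875.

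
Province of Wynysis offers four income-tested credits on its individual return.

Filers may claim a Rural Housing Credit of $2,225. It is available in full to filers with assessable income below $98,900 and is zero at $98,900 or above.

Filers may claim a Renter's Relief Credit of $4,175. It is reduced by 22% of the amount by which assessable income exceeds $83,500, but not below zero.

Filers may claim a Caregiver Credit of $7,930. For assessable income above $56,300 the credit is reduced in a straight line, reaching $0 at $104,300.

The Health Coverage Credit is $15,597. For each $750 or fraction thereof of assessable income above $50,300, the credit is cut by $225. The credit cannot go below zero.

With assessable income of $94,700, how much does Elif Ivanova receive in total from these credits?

Rural Housing Credit: $94,700 is below the $98,900 cutoff, so the full $2,225 applies.
Renter's Relief Credit: 22% of the $11,200 excess over $83,500 is $2,464; credit = $4,175 − $2,464 = $1,711.
Caregiver Credit: $94,700 is $38,400 into a $48,000 phase-out range, leaving 9,600/48,000 of the credit: $7,930 × 9,600/48,000 = $1,586.
Health Coverage Credit: income exceeds $50,300 by $44,400, which is 60 full-or-partial $750 increments; reduction = 60 × $225 = $13,500, leaving $2,097.
Total: $2,225 + $1,711 + $1,586 + $2,097 = $7,619.

$7,619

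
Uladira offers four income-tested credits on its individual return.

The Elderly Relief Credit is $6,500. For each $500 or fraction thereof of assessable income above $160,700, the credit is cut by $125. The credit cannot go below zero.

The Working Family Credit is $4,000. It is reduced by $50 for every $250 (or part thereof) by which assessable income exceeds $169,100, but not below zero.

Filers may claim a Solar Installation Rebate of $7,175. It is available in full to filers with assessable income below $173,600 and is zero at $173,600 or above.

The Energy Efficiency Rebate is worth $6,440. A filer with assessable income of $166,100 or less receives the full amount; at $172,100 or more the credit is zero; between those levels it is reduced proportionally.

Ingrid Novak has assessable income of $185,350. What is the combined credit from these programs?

$1,000

Elderly Relief Credit: income exceeds $160,700 by $24,650, which is 50 full-or-partial $500 increments; reduction = 50 × $125 = $6,250, leaving $250.
Working Family Credit: income exceeds $169,100 by $16,250, which is 65 full-or-partial $250 increments; reduction = 65 × $50 = $3,250, leaving $750.
Solar Installation Rebate: $185,350 meets or exceeds the $173,600 cutoff, so the credit is $0.
Energy Efficiency Rebate: $185,350 is at or above $172,100, so the credit is $0.
Total: $250 + $750 + $0 + $0 = $1,000.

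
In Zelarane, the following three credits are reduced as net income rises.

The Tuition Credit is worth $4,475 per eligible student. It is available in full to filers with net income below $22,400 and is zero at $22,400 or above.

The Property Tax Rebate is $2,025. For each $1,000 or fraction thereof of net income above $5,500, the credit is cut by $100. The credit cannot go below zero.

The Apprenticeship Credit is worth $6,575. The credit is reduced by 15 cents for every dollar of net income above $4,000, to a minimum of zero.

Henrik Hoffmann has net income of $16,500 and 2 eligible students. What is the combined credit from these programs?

$14,575

Tuition Credit: base = 2 × $4,475 = $8,950. $16,500 is below the $22,400 cutoff, so the full $8,950 applies.
Property Tax Rebate: income exceeds $5,500 by $11,000, which is 11 full-or-partial $1,000 increments; reduction = 11 × $100 = $1,100, leaving $925.
Apprenticeship Credit: 15% of the $12,500 excess over $4,000 is $1,875; credit = $6,575 − $1,875 = $4,700.
Total: $8,950 + $925 + $4,700 = $14,575.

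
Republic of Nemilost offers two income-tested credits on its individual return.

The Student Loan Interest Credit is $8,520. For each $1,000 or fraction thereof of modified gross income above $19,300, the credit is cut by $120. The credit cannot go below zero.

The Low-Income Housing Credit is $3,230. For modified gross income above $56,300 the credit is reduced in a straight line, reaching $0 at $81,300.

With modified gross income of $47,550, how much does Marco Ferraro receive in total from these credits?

$8,270

Student Loan Interest Credit: income exceeds $19,300 by $28,250, which is 29 full-or-partial $1,000 increments; reduction = 29 × $120 = $3,480, leaving $5,040.
Low-Income Housing Credit: $47,550 is at or below the $56,300 threshold, so the full $3,230 applies.
Total: $5,040 + $3,230 = $8,270.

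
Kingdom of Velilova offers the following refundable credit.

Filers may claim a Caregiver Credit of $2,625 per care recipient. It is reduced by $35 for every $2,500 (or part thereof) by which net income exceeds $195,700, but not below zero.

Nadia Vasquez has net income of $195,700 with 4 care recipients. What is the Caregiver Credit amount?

Caregiver Credit: base = 4 × $2,625 = $10,500. $195,700 is at or below the $195,700 threshold, so the full $10,500 applies.

$10,500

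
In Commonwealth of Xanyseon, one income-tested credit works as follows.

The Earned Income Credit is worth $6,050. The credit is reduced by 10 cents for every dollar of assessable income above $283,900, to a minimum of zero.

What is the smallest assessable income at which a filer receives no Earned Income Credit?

$344,400

The credit falls by 10% of each dollar above $283,900, so it reaches zero when the excess is $6,050 / 10% = $60,500: income = $283,900 + $60,500 = $344,400.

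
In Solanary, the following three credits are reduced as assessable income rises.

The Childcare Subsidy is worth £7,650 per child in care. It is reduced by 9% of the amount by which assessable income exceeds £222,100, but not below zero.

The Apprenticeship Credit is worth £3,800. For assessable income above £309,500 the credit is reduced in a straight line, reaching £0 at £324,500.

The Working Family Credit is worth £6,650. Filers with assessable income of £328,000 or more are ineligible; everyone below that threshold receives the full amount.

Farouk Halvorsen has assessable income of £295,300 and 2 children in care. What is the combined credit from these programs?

£19,162

Childcare Subsidy: base = 2 × £7,650 = £15,300. 9% of the £73,200 excess over £222,100 is £6,588; credit = £15,300 − £6,588 = £8,712.
Apprenticeship Credit: £295,300 is at or below the £309,500 threshold, so the full £3,800 applies.
Working Family Credit: £295,300 is below the £328,000 cutoff, so the full £6,650 applies.
Total: £8,712 + £3,800 + £6,650 = £19,162.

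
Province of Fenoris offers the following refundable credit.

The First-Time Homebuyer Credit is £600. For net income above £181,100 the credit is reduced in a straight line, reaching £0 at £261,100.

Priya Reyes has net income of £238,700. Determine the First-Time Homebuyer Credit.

£168

First-Time Homebuyer Credit: £238,700 is £57,600 into a £80,000 phase-out range, leaving 22,400/80,000 of the credit: £600 × 22,400/80,000 = £168.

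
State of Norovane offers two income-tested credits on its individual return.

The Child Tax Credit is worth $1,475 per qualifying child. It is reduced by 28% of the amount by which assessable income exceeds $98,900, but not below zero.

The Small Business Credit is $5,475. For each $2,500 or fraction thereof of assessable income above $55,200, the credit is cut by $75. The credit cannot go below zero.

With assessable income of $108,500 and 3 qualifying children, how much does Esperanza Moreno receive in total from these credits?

Child Tax Credit: base = 3 × $1,475 = $4,425. 28% of the $9,600 excess over $98,900 is $2,688; credit = $4,425 − $2,688 = $1,737.
Small Business Credit: income exceeds $55,200 by $53,300, which is 22 full-or-partial $2,500 increments; reduction = 22 × $75 = $1,650, leaving $3,825.
Total: $1,737 + $3,825 = $5,562.

$5,562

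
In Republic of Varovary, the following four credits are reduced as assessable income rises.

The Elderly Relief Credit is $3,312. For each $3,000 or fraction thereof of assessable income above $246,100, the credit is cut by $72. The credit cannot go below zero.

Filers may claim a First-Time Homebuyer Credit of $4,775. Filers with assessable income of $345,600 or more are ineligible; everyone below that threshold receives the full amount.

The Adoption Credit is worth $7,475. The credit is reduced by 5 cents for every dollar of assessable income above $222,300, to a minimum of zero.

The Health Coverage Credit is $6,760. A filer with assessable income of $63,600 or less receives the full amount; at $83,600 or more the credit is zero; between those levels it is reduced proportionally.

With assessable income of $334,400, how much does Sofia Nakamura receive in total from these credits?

$7,797

Elderly Relief Credit: income exceeds $246,100 by $88,300, which is 30 full-or-partial $3,000 increments; reduction = 30 × $72 = $2,160, leaving $1,152.
First-Time Homebuyer Credit: $334,400 is below the $345,600 cutoff, so the full $4,775 applies.
Adoption Credit: 5% of the $112,100 excess over $222,300 is $5,605; credit = $7,475 − $5,605 = $1,870.
Health Coverage Credit: $334,400 is at or above $83,600, so the credit is $0.
Total: $1,152 + $4,775 + $1,870 + $0 = $7,797.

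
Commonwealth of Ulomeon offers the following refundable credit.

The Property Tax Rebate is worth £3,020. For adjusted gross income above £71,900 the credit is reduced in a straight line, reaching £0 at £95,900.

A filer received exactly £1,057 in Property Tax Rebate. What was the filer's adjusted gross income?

£1,057 is 1,057/3,020 of the full £3,020, so 1,963/3,020 of the £24,000 range has been used: income = £71,900 + £24,000 × 1,963/3,020 = £87,500.

£87,500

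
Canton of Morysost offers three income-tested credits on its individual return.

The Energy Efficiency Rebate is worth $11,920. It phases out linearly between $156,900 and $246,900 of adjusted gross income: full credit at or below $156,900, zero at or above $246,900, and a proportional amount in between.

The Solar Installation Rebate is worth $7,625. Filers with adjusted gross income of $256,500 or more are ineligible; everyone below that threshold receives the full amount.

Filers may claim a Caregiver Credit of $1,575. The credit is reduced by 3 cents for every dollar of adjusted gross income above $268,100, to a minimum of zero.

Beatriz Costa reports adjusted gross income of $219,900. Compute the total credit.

$12,776

Energy Efficiency Rebate: $219,900 is $63,000 into a $90,000 phase-out range, leaving 27,000/90,000 of the credit: $11,920 × 27,000/90,000 = $3,576.
Solar Installation Rebate: $219,900 is below the $256,500 cutoff, so the full $7,625 applies.
Caregiver Credit: $219,900 is at or below the $268,100 threshold, so the full $1,575 applies.
Total: $3,576 + $7,625 + $1,575 = $12,776.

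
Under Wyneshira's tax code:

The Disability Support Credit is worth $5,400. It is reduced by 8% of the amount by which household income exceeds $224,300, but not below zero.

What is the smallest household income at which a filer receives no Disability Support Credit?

The credit falls by 8% of each dollar above $224,300, so it reaches zero when the excess is $5,400 / 8% = $67,500: income = $224,300 + $67,500 = $291,800.

$291,800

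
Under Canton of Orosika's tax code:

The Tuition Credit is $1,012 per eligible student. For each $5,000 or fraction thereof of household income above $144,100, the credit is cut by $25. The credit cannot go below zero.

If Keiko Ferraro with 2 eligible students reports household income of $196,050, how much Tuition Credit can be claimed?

$1,749

Tuition Credit: base = 2 × $1,012 = $2,024. income exceeds $144,100 by $51,950, which is 11 full-or-partial $5,000 increments; reduction = 11 × $25 = $275, leaving $1,749.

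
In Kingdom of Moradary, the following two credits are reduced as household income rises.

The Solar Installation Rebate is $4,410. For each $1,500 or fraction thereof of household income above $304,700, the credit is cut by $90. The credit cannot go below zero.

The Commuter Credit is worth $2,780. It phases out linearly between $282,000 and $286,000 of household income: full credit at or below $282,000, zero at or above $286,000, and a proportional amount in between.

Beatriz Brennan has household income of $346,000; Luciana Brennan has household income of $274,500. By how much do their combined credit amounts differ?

$5,300

Beatriz ($346,000): Solar Installation Rebate: income exceeds $304,700 by $41,300, which is 28 full-or-partial $1,500 increments; reduction = 28 × $90 = $2,520, leaving $1,890. Commuter Credit: $346,000 is at or above $286,000, so the credit is $0. total $1,890 + $0 = $1,890
Luciana ($274,500): Solar Installation Rebate: $274,500 is at or below the $304,700 threshold, so the full $4,410 applies. Commuter Credit: $274,500 is at or below the $282,000 threshold, so the full $2,780 applies. total $4,410 + $2,780 = $7,190
Difference: |$1,890 − $7,190| = $5,300.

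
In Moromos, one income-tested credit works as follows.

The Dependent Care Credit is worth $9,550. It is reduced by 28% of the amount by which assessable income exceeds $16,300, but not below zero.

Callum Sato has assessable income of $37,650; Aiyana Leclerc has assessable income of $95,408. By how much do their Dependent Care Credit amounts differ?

Callum ($37,650): Dependent Care Credit: 28% of the $21,350 excess over $16,300 is $5,978; credit = $9,550 − $5,978 = $3,572.
Aiyana ($95,408): Dependent Care Credit: 28% of the $79,108 excess over $16,300 is $22,150.24 ≥ base, so the credit is $0.
Difference: |$3,572 − $0| = $3,572.

$3,572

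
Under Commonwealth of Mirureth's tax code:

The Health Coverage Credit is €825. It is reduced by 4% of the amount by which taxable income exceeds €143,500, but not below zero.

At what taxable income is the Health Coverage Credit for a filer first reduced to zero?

€164,125

The credit falls by 4% of each euro above €143,500, so it reaches zero when the excess is €825 / 4% = €20,625: income = €143,500 + €20,625 = €164,125.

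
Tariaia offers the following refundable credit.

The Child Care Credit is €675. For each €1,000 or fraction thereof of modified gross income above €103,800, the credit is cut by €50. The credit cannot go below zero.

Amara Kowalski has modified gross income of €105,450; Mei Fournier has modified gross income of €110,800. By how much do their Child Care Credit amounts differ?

€250

Amara (€105,450): Child Care Credit: income exceeds €103,800 by €1,650, which is 2 full-or-partial €1,000 increments; reduction = 2 × €50 = €100, leaving €575.
Mei (€110,800): Child Care Credit: income exceeds €103,800 by €7,000, which is 7 full-or-partial €1,000 increments; reduction = 7 × €50 = €350, leaving €325.
Difference: |€575 − €325| = €250.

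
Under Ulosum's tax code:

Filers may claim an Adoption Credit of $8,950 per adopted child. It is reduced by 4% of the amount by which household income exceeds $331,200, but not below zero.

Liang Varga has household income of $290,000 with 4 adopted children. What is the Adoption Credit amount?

Adoption Credit: base = 4 × $8,950 = $35,800. $290,000 is at or below the $331,200 threshold, so the full $35,800 applies.

$35,800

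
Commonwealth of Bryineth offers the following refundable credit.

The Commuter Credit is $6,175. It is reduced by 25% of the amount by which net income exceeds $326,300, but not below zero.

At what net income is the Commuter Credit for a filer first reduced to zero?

The credit falls by 25% of each dollar above $326,300, so it reaches zero when the excess is $6,175 / 25% = $24,700: income = $326,300 + $24,700 = $351,000.

$351,000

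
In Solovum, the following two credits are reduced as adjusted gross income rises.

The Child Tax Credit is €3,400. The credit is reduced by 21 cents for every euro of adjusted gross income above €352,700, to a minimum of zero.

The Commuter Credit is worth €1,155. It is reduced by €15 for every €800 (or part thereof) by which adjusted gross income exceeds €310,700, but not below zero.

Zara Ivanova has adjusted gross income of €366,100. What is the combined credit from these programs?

€691

Child Tax Credit: 21% of the €13,400 excess over €352,700 is €2,814; credit = €3,400 − €2,814 = €586.
Commuter Credit: income exceeds €310,700 by €55,400, which is 70 full-or-partial €800 increments; reduction = 70 × €15 = €1,050, leaving €105.
Total: €586 + €105 = €691.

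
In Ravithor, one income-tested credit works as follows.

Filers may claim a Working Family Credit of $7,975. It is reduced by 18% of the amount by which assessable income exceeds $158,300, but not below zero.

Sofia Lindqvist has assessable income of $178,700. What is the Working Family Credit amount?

$4,303

Working Family Credit: 18% of the $20,400 excess over $158,300 is $3,672; credit = $7,975 − $3,672 = $4,303.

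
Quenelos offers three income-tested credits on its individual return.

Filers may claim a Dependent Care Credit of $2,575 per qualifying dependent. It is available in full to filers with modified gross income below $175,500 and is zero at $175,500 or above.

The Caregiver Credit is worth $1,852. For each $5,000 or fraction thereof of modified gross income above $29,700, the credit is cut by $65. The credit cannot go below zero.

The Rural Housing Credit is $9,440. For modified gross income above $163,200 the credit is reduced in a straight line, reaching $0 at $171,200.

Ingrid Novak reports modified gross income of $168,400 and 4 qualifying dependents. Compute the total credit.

$13,636

Dependent Care Credit: base = 4 × $2,575 = $10,300. $168,400 is below the $175,500 cutoff, so the full $10,300 applies.
Caregiver Credit: income exceeds $29,700 by $138,700, which is 28 full-or-partial $5,000 increments; reduction = 28 × $65 = $1,820, leaving $32.
Rural Housing Credit: $168,400 is $5,200 into a $8,000 phase-out range, leaving 2,800/8,000 of the credit: $9,440 × 2,800/8,000 = $3,304.
Total: $10,300 + $32 + $3,304 = $13,636.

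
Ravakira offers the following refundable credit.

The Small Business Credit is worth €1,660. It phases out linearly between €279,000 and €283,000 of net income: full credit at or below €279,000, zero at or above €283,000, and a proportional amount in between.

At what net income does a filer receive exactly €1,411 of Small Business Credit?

€279,600

€1,411 is 1,411/1,660 of the full €1,660, so 249/1,660 of the €4,000 range has been used: income = €279,000 + €4,000 × 249/1,660 = €279,600.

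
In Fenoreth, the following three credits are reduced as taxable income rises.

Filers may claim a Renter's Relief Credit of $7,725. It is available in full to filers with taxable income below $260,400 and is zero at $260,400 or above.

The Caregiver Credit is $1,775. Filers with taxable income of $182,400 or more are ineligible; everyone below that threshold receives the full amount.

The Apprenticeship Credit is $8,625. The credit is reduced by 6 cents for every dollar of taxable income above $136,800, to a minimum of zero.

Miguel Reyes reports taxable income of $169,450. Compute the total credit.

$16,166

Renter's Relief Credit: $169,450 is below the $260,400 cutoff, so the full $7,725 applies.
Caregiver Credit: $169,450 is below the $182,400 cutoff, so the full $1,775 applies.
Apprenticeship Credit: 6% of the $32,650 excess over $136,800 is $1,959; credit = $8,625 − $1,959 = $6,666.
Total: $7,725 + $1,775 + $6,666 = $16,166.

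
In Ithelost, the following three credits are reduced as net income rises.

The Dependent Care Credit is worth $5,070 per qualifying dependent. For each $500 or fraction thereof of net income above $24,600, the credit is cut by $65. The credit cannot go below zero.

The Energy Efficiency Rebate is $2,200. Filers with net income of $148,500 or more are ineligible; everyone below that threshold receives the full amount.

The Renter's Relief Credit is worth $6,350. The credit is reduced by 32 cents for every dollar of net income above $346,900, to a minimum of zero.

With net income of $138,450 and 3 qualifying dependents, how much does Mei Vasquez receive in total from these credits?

$8,940

Dependent Care Credit: base = 3 × $5,070 = $15,210. income exceeds $24,600 by $113,850, which is 228 full-or-partial $500 increments; reduction = 228 × $65 = $14,820, leaving $390.
Energy Efficiency Rebate: $138,450 is below the $148,500 cutoff, so the full $2,200 applies.
Renter's Relief Credit: $138,450 is at or below the $346,900 threshold, so the full $6,350 applies.
Total: $390 + $2,200 + $6,350 = $8,940.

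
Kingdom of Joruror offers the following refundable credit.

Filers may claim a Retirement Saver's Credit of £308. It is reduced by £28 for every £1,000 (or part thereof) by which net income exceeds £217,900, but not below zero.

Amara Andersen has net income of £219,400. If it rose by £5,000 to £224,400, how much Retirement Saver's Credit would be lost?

£140

At £219,400 — income exceeds £217,900 by £1,500, which is 2 full-or-partial £1,000 increments; reduction = 2 × £28 = £56, leaving £252.
At £224,400 — income exceeds £217,900 by £6,500, which is 7 full-or-partial £1,000 increments; reduction = 7 × £28 = £196, leaving £112.
Lost: £252 − £112 = £140.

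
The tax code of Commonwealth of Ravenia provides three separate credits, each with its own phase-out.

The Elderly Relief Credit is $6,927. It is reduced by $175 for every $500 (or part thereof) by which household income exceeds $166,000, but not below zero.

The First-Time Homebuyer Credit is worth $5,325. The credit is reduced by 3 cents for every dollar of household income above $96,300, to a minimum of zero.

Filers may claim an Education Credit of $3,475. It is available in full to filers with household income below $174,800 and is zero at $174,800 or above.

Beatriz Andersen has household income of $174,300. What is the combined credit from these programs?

Elderly Relief Credit: income exceeds $166,000 by $8,300, which is 17 full-or-partial $500 increments; reduction = 17 × $175 = $2,975, leaving $3,952.
First-Time Homebuyer Credit: 3% of the $78,000 excess over $96,300 is $2,340; credit = $5,325 − $2,340 = $2,985.
Education Credit: $174,300 is below the $174,800 cutoff, so the full $3,475 applies.
Total: $3,952 + $2,985 + $3,475 = $10,412.

$10,412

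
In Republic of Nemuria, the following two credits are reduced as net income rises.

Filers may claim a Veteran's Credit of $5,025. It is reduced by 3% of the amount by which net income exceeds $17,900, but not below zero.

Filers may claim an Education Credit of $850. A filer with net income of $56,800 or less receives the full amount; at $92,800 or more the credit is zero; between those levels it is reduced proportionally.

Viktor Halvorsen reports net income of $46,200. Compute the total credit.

Veteran's Credit: 3% of the $28,300 excess over $17,900 is $849; credit = $5,025 − $849 = $4,176.
Education Credit: $46,200 is at or below the $56,800 threshold, so the full $850 applies.
Total: $4,176 + $850 = $5,026.

$5,026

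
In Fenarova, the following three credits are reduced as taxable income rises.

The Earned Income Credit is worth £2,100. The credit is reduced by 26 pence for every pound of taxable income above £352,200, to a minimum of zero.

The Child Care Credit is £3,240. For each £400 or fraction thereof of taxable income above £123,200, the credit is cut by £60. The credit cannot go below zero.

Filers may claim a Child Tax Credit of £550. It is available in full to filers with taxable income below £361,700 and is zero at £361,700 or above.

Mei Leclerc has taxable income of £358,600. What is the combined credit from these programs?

£986

Earned Income Credit: 26% of the £6,400 excess over £352,200 is £1,664; credit = £2,100 − £1,664 = £436.
Child Care Credit: income exceeds £123,200 by £235,400 → 589 increments × £60 = £35,340 ≥ base, so the credit is £0.
Child Tax Credit: £358,600 is below the £361,700 cutoff, so the full £550 applies.
Total: £436 + £0 + £550 = £986.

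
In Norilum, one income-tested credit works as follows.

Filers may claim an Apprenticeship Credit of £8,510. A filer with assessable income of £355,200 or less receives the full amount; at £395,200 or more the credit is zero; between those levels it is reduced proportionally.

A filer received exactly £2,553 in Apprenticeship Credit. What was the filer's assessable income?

£2,553 is 2,553/8,510 of the full £8,510, so 5,957/8,510 of the £40,000 range has been used: income = £355,200 + £40,000 × 5,957/8,510 = £383,200.

£383,200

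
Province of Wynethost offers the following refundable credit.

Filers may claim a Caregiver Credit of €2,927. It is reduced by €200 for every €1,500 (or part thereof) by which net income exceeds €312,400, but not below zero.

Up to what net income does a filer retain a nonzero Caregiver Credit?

€333,400

After 14 increments the reduction is 14 × €200 = €2,800, leaving €127; one more increment wipes it out. Increment 14 ends at excess 14 × €1,500 = €21,000, so the highest qualifying income is €312,400 + €21,000 = €333,400.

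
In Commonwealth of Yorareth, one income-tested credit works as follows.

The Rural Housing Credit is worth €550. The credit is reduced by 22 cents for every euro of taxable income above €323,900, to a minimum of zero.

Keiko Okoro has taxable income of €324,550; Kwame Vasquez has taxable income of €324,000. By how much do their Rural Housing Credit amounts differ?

€121

Keiko (€324,550): Rural Housing Credit: 22% of the €650 excess over €323,900 is €143; credit = €550 − €143 = €407.
Kwame (€324,000): Rural Housing Credit: 22% of the €100 excess over €323,900 is €22; credit = €550 − €22 = €528.
Difference: |€407 − €528| = €121.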